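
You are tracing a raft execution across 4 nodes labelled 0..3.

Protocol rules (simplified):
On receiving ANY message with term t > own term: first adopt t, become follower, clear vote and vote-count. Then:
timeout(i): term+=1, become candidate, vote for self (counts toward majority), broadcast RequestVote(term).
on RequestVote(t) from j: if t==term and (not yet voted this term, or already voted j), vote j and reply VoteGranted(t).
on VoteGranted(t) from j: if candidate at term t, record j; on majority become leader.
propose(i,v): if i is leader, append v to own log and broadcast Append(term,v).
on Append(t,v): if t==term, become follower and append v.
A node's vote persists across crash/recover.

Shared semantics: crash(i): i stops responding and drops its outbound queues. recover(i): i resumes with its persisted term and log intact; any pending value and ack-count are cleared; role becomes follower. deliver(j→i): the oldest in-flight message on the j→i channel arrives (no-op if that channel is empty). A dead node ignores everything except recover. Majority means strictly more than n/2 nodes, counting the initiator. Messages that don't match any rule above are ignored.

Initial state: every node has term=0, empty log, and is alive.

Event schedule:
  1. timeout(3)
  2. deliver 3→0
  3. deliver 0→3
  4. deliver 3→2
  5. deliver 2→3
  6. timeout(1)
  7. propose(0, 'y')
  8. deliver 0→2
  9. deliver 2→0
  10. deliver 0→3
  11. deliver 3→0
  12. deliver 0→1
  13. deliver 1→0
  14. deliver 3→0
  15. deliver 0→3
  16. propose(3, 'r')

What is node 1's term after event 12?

after 1 — timeout(3): n3:cand/t1/[-]
after 2 — deliver 3→0: n0:foll/t1/[-]
after 3 — deliver 0→3: ·
after 4 — deliver 3→2: n2:foll/t1/[-]
after 5 — deliver 2→3: n3:lead/t1/[-]
after 6 — timeout(1): n1:cand/t1/[-]
after 7 — propose(0,'y'): ·
after 8 — deliver 0→2: ·
after 9 — deliver 2→0: ·
after 10 — deliver 0→3: ·
after 11 — deliver 3→0: ·
after 12 — deliver 0→1: ·

1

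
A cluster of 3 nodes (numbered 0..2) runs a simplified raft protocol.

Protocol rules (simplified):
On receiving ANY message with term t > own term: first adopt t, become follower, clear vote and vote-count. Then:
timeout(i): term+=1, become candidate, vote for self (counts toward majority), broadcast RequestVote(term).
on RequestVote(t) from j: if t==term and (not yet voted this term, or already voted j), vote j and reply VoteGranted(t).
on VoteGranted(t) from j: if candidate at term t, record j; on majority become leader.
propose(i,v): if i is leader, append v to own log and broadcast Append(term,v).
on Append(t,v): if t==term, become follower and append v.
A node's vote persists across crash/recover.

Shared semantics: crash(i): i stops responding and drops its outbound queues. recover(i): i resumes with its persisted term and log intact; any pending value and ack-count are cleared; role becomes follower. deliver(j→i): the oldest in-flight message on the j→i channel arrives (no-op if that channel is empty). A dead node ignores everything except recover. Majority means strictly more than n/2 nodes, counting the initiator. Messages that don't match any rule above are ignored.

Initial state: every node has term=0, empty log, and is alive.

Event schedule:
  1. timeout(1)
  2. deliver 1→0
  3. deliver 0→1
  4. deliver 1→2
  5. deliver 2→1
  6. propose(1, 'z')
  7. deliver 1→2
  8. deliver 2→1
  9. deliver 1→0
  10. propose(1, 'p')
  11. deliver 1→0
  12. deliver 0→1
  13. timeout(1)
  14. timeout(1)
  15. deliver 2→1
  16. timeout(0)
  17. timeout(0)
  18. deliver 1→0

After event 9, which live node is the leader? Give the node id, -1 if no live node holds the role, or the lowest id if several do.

[1] timeout(1) → N1(cand t1 [-])
[2] deliver 1→0 → N0(foll t1 [-])
[3] deliver 0→1 → N1(lead t1 [-])
[4] deliver 1→2 → N2(foll t1 [-])
[5] deliver 2→1 → ∅
[6] propose(1,'z') → N1(lead t1 [z])
[7] deliver 1→2 → N2(foll t1 [z])
[8] deliver 2→1 → ∅
[9] deliver 1→0 → N0(foll t1 [z])

1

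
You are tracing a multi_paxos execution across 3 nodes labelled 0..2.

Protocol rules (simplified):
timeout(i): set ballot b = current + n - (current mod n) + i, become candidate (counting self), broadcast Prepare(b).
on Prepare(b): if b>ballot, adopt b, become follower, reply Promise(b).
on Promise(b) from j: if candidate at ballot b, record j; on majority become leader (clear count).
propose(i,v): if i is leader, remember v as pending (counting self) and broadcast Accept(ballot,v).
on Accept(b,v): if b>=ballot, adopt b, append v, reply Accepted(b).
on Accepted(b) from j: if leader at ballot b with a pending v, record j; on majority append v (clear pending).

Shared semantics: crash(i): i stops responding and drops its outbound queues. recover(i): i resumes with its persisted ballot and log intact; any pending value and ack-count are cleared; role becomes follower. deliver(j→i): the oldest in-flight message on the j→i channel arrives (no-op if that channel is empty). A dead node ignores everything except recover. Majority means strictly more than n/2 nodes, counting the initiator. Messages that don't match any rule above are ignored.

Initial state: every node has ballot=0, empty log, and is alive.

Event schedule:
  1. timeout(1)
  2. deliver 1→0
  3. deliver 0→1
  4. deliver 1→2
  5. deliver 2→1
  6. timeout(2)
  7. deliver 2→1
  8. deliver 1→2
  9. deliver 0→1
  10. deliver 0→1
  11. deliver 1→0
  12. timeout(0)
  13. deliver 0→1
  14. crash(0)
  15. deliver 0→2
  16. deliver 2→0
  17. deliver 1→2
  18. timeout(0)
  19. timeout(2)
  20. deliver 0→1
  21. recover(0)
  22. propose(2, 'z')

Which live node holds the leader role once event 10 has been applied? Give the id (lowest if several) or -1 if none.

2

e1 timeout(1): 1[cand,b=4,-]
e2 deliver 1→0: 0[foll,b=4,-]
e3 deliver 0→1: 1[lead,b=4,-]
e4 deliver 1→2: 2[foll,b=4,-]
e5 deliver 2→1: ·
e6 timeout(2): 2[cand,b=8,-]
e7 deliver 2→1: 1[foll,b=8,-]
e8 deliver 1→2: 2[lead,b=8,-]
e9 deliver 0→1: ·
e10 deliver 0→1: ·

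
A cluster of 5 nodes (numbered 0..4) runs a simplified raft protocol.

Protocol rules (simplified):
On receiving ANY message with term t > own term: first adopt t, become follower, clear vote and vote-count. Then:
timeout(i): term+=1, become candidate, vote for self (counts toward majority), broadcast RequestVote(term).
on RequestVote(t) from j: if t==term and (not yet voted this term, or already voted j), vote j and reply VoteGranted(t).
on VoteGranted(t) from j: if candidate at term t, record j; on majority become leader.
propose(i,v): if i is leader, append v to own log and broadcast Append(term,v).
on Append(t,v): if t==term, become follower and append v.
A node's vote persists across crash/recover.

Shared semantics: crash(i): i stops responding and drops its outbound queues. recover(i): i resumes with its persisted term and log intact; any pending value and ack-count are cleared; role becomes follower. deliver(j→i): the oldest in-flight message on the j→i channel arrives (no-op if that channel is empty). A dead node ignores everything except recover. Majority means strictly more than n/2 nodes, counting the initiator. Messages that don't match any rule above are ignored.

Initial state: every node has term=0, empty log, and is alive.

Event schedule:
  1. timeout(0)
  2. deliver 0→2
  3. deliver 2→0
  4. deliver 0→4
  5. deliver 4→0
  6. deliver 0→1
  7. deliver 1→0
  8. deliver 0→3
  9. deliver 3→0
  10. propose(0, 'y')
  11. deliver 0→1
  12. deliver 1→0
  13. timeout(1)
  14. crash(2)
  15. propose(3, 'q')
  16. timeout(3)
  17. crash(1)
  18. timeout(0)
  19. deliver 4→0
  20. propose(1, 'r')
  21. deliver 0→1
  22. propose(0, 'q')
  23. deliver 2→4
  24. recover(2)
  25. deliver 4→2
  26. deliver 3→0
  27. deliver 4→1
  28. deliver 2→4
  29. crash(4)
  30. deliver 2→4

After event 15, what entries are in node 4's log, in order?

step 1 timeout(0): 0={cand,t=1,log=-}
step 2 deliver 0→2: 2={foll,t=1,log=-}
step 3 deliver 2→0: —
step 4 deliver 0→4: 4={foll,t=1,log=-}
step 5 deliver 4→0: 0={lead,t=1,log=-}
step 6 deliver 0→1: 1={foll,t=1,log=-}
step 7 deliver 1→0: —
step 8 deliver 0→3: 3={foll,t=1,log=-}
step 9 deliver 3→0: —
step 10 propose(0,'y'): 0={lead,t=1,log=y}
step 11 deliver 0→1: 1={foll,t=1,log=y}
step 12 deliver 1→0: —
step 13 timeout(1): 1={cand,t=2,log=y}
step 14 crash(2): 2={✗foll,t=1,log=-}
step 15 propose(3,'q'): —

empty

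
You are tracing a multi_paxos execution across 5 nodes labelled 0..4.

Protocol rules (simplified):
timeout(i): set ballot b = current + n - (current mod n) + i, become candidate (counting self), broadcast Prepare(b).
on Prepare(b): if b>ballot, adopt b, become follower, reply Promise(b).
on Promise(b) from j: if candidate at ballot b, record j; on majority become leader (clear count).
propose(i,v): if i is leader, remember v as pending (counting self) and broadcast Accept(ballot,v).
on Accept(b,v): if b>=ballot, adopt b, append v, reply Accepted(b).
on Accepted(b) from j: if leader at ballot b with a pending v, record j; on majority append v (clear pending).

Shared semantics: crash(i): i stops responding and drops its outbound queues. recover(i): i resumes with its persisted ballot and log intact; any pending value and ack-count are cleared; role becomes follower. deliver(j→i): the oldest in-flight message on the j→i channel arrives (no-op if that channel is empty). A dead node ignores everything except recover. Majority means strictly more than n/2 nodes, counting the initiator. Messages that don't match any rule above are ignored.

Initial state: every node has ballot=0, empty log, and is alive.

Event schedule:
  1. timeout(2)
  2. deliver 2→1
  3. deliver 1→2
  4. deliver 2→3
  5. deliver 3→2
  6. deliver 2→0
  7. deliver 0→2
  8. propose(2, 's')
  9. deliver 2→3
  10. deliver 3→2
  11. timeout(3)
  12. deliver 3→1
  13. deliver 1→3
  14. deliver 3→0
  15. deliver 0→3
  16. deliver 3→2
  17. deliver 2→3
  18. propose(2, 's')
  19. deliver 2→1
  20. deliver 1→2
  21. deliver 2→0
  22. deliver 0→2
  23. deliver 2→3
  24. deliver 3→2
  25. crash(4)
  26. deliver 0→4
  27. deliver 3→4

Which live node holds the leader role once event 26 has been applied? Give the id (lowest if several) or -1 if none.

3

1. timeout(2):  <2:cand b7 ->
2. deliver 2→1:  <1:foll b7 ->
3. deliver 1→2:  nop
4. deliver 2→3:  <3:foll b7 ->
5. deliver 3→2:  <2:lead b7 ->
6. deliver 2→0:  <0:foll b7 ->
7. deliver 0→2:  nop
8. propose(2,'s'):  nop
9. deliver 2→3:  <3:foll b7 s>
10. deliver 3→2:  nop
11. timeout(3):  <3:cand b13 s>
12. deliver 3→1:  <1:foll b13 ->
13. deliver 1→3:  nop
14. deliver 3→0:  <0:foll b13 ->
15. deliver 0→3:  <3:lead b13 s>
16. deliver 3→2:  <2:foll b13 ->
17. deliver 2→3:  nop
18. propose(2,'s'):  nop
19. deliver 2→1:  nop
20. deliver 1→2:  nop
21. deliver 2→0:  nop
22. deliver 0→2:  nop
23. deliver 2→3:  nop
24. deliver 3→2:  nop
25. crash(4):  <4:✗foll b0 ->
26. deliver 0→4:  nop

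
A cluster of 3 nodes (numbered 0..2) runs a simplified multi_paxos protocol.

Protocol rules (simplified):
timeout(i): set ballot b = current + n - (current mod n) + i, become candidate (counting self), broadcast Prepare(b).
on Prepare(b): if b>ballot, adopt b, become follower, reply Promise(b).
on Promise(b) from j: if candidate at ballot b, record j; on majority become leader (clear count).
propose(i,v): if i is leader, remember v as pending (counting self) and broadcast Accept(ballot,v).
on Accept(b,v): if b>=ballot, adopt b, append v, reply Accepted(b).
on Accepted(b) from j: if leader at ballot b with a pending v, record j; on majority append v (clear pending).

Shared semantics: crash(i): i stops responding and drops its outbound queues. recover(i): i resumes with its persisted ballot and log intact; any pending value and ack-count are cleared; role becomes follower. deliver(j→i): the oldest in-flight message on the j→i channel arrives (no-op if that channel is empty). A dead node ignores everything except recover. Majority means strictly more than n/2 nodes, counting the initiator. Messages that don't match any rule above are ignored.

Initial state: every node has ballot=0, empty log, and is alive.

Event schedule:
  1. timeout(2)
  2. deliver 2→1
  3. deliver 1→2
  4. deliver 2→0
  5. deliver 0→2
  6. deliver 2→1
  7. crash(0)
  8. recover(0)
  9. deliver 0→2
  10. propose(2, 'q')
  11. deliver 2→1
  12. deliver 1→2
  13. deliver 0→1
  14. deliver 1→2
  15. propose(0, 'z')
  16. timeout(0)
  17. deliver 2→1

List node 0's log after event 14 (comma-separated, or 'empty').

step 1 timeout(2): 2={cand,b=5,log=-}
step 2 deliver 2→1: 1={foll,b=5,log=-}
step 3 deliver 1→2: 2={lead,b=5,log=-}
step 4 deliver 2→0: 0={foll,b=5,log=-}
step 5 deliver 0→2: —
step 6 deliver 2→1: —
step 7 crash(0): 0={✗foll,b=5,log=-}
step 8 recover(0): 0={foll,b=5,log=-}
step 9 deliver 0→2: —
step 10 propose(2,'q'): —
step 11 deliver 2→1: 1={foll,b=5,log=q}
step 12 deliver 1→2: 2={lead,b=5,log=q}
step 13 deliver 0→1: —
step 14 deliver 1→2: —

empty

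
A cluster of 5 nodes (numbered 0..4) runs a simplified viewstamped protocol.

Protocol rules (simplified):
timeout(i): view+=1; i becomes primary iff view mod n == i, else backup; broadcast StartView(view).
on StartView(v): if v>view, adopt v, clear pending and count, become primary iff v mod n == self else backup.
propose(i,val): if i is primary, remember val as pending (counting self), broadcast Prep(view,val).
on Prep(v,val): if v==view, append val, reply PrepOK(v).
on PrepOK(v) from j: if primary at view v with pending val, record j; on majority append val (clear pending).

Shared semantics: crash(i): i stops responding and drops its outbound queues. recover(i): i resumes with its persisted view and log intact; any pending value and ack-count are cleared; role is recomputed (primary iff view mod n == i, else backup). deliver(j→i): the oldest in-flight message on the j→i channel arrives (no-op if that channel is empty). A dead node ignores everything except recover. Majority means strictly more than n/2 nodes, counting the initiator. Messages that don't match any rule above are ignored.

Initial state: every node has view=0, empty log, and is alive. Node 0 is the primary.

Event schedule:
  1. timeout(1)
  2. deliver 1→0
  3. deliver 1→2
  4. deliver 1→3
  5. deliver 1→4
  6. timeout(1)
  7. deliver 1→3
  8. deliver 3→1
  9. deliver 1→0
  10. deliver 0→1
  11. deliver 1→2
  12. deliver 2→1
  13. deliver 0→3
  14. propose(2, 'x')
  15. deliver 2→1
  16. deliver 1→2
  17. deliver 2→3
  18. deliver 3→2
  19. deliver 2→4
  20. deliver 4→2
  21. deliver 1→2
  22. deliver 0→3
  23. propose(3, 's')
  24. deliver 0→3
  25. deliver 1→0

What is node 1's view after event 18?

[1] timeout(1) → N1(prim v1 [-])
[2] deliver 1→0 → N0(back v1 [-])
[3] deliver 1→2 → N2(back v1 [-])
[4] deliver 1→3 → N3(back v1 [-])
[5] deliver 1→4 → N4(back v1 [-])
[6] timeout(1) → N1(back v2 [-])
[7] deliver 1→3 → N3(back v2 [-])
[8] deliver 3→1 → ∅
[9] deliver 1→0 → N0(back v2 [-])
[10] deliver 0→1 → ∅
[11] deliver 1→2 → N2(prim v2 [-])
[12] deliver 2→1 → ∅
[13] deliver 0→3 → ∅
[14] propose(2,'x') → ∅
[15] deliver 2→1 → N1(back v2 [x])
[16] deliver 1→2 → ∅
[17] deliver 2→3 → N3(back v2 [x])
[18] deliver 3→2 → N2(prim v2 [x])

2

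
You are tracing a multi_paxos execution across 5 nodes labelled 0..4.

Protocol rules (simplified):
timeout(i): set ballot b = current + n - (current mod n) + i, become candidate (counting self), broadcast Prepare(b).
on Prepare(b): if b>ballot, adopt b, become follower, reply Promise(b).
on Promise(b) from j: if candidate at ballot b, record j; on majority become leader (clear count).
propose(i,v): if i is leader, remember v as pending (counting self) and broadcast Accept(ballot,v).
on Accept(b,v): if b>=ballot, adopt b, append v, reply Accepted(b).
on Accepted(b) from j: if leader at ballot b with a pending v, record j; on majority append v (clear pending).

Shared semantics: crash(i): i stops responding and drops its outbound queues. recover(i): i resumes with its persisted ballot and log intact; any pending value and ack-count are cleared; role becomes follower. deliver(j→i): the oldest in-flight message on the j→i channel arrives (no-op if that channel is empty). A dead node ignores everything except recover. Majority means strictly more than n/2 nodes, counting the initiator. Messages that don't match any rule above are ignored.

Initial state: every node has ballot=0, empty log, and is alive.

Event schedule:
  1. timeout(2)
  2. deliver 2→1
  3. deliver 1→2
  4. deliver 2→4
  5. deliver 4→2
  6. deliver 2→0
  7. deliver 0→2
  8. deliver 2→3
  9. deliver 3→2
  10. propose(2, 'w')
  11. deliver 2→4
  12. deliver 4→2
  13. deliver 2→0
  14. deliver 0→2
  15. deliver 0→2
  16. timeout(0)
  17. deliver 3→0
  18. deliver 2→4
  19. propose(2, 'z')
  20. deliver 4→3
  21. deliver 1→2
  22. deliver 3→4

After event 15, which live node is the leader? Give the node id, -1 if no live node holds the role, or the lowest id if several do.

2

e1 timeout(2): 2[cand,b=7,-]
e2 deliver 2→1: 1[foll,b=7,-]
e3 deliver 1→2: ·
e4 deliver 2→4: 4[foll,b=7,-]
e5 deliver 4→2: 2[lead,b=7,-]
e6 deliver 2→0: 0[foll,b=7,-]
e7 deliver 0→2: ·
e8 deliver 2→3: 3[foll,b=7,-]
e9 deliver 3→2: ·
e10 propose(2,'w'): ·
e11 deliver 2→4: 4[foll,b=7,w]
e12 deliver 4→2: ·
e13 deliver 2→0: 0[foll,b=7,w]
e14 deliver 0→2: 2[lead,b=7,w]
e15 deliver 0→2: ·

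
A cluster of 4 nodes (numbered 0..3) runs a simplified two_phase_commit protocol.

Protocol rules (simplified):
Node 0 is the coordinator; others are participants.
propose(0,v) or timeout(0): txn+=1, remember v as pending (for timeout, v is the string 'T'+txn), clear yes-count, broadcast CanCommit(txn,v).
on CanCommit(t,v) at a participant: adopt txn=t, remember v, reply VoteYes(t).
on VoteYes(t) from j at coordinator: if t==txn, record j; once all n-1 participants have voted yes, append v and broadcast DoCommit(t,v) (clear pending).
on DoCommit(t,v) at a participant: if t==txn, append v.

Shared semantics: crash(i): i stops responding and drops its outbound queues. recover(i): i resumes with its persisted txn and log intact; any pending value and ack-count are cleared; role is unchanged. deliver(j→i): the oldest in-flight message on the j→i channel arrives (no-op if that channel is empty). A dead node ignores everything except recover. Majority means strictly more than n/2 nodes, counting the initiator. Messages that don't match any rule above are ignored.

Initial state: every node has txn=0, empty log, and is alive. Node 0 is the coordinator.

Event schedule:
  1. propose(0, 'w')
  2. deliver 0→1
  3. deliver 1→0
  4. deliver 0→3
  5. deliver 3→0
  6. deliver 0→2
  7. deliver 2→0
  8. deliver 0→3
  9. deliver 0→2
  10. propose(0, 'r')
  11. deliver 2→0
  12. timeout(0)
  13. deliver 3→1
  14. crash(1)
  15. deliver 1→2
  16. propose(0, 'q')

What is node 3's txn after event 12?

[1] propose(0,'w') → N0(coor t1 [-])
[2] deliver 0→1 → N1(part t1 [-])
[3] deliver 1→0 → ∅
[4] deliver 0→3 → N3(part t1 [-])
[5] deliver 3→0 → ∅
[6] deliver 0→2 → N2(part t1 [-])
[7] deliver 2→0 → N0(coor t1 [w])
[8] deliver 0→3 → N3(part t1 [w])
[9] deliver 0→2 → N2(part t1 [w])
[10] propose(0,'r') → N0(coor t2 [w])
[11] deliver 2→0 → ∅
[12] timeout(0) → N0(coor t3 [w])

1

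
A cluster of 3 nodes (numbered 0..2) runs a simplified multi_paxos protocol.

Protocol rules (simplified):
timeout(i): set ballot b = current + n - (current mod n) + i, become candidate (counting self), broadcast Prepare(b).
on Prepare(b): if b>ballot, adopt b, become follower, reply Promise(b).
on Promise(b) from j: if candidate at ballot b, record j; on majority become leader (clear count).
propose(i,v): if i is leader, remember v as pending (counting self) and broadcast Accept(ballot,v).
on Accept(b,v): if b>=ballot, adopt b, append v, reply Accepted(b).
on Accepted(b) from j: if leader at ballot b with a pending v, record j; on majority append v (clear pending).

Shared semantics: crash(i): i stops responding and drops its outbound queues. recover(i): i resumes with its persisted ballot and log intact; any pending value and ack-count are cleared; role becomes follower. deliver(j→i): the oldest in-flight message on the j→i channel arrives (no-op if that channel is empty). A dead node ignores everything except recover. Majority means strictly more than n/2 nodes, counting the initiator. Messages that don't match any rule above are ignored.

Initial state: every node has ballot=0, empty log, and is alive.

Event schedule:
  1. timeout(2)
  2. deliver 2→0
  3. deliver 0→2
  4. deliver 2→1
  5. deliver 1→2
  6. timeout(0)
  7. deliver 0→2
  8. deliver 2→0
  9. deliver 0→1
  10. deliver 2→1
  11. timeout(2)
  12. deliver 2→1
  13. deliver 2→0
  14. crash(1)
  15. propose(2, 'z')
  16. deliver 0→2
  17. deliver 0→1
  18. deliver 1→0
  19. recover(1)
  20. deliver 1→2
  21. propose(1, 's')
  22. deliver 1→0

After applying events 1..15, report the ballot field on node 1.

11

after 1 — timeout(2): n2:cand/b5/[-]
after 2 — deliver 2→0: n0:foll/b5/[-]
after 3 — deliver 0→2: n2:lead/b5/[-]
after 4 — deliver 2→1: n1:foll/b5/[-]
after 5 — deliver 1→2: ·
after 6 — timeout(0): n0:cand/b6/[-]
after 7 — deliver 0→2: n2:foll/b6/[-]
after 8 — deliver 2→0: n0:lead/b6/[-]
after 9 — deliver 0→1: n1:foll/b6/[-]
after 10 — deliver 2→1: ·
after 11 — timeout(2): n2:cand/b11/[-]
after 12 — deliver 2→1: n1:foll/b11/[-]
after 13 — deliver 2→0: n0:foll/b11/[-]
after 14 — crash(1): n1:✗foll/b11/[-]
after 15 — propose(2,'z'): ·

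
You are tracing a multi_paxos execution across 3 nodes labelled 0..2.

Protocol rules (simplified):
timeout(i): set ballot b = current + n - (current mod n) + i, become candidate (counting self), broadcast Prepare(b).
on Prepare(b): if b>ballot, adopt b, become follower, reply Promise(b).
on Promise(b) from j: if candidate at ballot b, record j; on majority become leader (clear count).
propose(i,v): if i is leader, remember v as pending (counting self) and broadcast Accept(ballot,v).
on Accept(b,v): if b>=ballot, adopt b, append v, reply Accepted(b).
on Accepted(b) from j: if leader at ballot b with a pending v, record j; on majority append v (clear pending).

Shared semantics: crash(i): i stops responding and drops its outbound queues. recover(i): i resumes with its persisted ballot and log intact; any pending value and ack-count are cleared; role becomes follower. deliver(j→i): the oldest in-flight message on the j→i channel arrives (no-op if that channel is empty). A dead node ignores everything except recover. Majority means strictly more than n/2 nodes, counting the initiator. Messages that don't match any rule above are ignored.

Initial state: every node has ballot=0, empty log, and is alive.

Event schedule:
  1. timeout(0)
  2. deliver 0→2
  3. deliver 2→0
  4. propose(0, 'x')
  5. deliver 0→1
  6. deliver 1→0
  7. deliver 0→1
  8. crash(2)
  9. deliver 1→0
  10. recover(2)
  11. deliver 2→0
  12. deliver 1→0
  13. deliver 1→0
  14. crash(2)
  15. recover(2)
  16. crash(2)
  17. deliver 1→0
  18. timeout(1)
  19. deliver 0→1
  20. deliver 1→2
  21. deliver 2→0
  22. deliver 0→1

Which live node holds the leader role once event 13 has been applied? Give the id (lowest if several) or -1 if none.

0

[1] timeout(0) → N0(cand b3 [-])
[2] deliver 0→2 → N2(foll b3 [-])
[3] deliver 2→0 → N0(lead b3 [-])
[4] propose(0,'x') → ∅
[5] deliver 0→1 → N1(foll b3 [-])
[6] deliver 1→0 → ∅
[7] deliver 0→1 → N1(foll b3 [x])
[8] crash(2) → N2(✗foll b3 [-])
[9] deliver 1→0 → N0(lead b3 [x])
[10] recover(2) → N2(foll b3 [-])
[11] deliver 2→0 → ∅
[12] deliver 1→0 → ∅
[13] deliver 1→0 → ∅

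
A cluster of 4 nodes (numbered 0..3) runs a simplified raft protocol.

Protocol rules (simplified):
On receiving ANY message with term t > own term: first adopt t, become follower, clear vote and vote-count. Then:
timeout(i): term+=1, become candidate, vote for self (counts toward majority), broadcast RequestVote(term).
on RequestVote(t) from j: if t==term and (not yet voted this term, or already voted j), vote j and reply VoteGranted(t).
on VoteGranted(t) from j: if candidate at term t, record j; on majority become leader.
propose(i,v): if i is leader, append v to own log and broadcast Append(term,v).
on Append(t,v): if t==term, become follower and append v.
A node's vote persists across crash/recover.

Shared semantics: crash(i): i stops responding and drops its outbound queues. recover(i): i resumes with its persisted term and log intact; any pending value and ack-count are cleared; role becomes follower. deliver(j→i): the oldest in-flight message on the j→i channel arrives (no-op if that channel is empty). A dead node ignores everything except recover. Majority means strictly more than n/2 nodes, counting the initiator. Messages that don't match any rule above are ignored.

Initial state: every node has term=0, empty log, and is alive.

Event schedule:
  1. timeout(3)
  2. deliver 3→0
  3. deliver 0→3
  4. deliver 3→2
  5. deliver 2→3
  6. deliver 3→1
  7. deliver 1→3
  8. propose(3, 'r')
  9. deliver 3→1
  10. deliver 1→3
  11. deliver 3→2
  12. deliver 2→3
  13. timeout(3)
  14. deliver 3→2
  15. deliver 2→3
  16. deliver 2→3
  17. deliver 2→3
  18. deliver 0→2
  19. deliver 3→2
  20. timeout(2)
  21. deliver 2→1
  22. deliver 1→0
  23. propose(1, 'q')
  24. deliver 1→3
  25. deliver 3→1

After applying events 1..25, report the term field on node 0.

e1 timeout(3): 3[cand,t=1,-]
e2 deliver 3→0: 0[foll,t=1,-]
e3 deliver 0→3: ·
e4 deliver 3→2: 2[foll,t=1,-]
e5 deliver 2→3: 3[lead,t=1,-]
e6 deliver 3→1: 1[foll,t=1,-]
e7 deliver 1→3: ·
e8 propose(3,'r'): 3[lead,t=1,r]
e9 deliver 3→1: 1[foll,t=1,r]
e10 deliver 1→3: ·
e11 deliver 3→2: 2[foll,t=1,r]
e12 deliver 2→3: ·
e13 timeout(3): 3[cand,t=2,r]
e14 deliver 3→2: 2[foll,t=2,r]
e15 deliver 2→3: ·
e16 deliver 2→3: ·
e17 deliver 2→3: ·
e18 deliver 0→2: ·
e19 deliver 3→2: ·
e20 timeout(2): 2[cand,t=3,r]
e21 deliver 2→1: 1[foll,t=3,r]
e22 deliver 1→0: ·
e23 propose(1,'q'): ·
e24 deliver 1→3: ·
e25 deliver 3→1: ·

1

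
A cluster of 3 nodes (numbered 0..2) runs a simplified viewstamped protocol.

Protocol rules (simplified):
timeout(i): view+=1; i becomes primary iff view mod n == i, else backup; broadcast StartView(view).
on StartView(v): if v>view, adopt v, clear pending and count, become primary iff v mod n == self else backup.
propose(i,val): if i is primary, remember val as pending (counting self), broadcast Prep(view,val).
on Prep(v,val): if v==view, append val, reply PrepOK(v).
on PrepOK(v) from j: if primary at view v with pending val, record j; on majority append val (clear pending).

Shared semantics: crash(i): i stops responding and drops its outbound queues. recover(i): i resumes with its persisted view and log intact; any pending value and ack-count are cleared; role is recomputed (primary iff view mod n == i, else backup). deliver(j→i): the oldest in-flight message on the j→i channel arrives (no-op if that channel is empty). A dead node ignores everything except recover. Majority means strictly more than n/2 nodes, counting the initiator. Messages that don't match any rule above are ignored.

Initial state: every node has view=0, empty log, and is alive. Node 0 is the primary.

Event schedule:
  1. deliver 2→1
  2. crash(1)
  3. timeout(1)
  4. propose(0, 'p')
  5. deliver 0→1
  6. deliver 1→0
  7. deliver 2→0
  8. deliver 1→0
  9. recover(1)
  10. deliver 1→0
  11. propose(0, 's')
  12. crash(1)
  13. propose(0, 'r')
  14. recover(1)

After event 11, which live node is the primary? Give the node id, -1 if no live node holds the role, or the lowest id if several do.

[1] deliver 2→1 → ∅
[2] crash(1) → N1(✗back v0 [-])
[3] timeout(1) → ∅
[4] propose(0,'p') → ∅
[5] deliver 0→1 → ∅
[6] deliver 1→0 → ∅
[7] deliver 2→0 → ∅
[8] deliver 1→0 → ∅
[9] recover(1) → N1(back v0 [-])
[10] deliver 1→0 → ∅
[11] propose(0,'s') → ∅

0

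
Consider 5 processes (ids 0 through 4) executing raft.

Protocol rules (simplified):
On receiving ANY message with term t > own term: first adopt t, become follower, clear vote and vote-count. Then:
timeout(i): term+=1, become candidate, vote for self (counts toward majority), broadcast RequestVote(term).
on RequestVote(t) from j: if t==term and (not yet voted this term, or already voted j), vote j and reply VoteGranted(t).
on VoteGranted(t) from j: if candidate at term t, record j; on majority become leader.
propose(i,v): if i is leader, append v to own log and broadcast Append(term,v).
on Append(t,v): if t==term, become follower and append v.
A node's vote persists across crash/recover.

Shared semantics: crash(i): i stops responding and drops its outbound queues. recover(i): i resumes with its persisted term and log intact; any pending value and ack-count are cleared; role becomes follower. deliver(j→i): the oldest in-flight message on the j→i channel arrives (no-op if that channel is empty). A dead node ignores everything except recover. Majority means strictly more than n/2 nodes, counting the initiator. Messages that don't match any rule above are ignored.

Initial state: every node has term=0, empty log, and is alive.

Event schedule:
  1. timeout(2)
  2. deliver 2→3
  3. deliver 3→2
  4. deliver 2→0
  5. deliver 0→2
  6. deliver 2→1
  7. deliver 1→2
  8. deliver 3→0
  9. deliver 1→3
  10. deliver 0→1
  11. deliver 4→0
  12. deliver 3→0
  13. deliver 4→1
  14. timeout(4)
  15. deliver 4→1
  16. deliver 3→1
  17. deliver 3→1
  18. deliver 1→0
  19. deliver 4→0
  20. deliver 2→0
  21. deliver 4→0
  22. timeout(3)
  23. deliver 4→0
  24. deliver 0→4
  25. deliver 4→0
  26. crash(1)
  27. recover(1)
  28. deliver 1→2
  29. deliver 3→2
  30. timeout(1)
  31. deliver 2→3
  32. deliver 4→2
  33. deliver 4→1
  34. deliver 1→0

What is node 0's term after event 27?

1

after 1 — timeout(2): n2:cand/t1/[-]
after 2 — deliver 2→3: n3:foll/t1/[-]
after 3 — deliver 3→2: ·
after 4 — deliver 2→0: n0:foll/t1/[-]
after 5 — deliver 0→2: n2:lead/t1/[-]
after 6 — deliver 2→1: n1:foll/t1/[-]
after 7 — deliver 1→2: ·
after 8 — deliver 3→0: ·
after 9 — deliver 1→3: ·
after 10 — deliver 0→1: ·
after 11 — deliver 4→0: ·
after 12 — deliver 3→0: ·
after 13 — deliver 4→1: ·
after 14 — timeout(4): n4:cand/t1/[-]
after 15 — deliver 4→1: ·
after 16 — deliver 3→1: ·
after 17 — deliver 3→1: ·
after 18 — deliver 1→0: ·
after 19 — deliver 4→0: ·
after 20 — deliver 2→0: ·
after 21 — deliver 4→0: ·
after 22 — timeout(3): n3:cand/t2/[-]
after 23 — deliver 4→0: ·
after 24 — deliver 0→4: ·
after 25 — deliver 4→0: ·
after 26 — crash(1): n1:✗foll/t1/[-]
after 27 — recover(1): n1:foll/t1/[-]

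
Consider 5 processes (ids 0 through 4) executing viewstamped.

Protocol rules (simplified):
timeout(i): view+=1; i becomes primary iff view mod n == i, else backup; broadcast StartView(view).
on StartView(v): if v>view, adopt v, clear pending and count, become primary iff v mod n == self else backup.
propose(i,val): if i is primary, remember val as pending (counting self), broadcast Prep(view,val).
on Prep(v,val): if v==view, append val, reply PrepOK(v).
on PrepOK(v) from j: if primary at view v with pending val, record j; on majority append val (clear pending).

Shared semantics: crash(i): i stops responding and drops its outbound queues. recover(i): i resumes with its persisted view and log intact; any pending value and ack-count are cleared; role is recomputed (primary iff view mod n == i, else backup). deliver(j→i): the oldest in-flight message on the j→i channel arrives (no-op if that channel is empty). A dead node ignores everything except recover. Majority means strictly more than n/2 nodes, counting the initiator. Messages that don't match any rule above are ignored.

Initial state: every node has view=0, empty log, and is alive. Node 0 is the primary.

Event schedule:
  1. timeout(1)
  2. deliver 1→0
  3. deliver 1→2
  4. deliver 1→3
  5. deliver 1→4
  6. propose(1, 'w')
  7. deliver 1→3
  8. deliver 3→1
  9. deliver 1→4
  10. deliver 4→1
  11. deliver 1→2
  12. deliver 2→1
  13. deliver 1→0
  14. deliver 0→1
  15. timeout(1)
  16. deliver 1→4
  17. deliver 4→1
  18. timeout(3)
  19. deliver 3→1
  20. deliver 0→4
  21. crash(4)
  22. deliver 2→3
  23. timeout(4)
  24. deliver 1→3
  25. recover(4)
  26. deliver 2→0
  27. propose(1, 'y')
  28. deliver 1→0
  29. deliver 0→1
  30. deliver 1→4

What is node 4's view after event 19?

step 1 timeout(1): 1={prim,v=1,log=-}
step 2 deliver 1→0: 0={back,v=1,log=-}
step 3 deliver 1→2: 2={back,v=1,log=-}
step 4 deliver 1→3: 3={back,v=1,log=-}
step 5 deliver 1→4: 4={back,v=1,log=-}
step 6 propose(1,'w'): —
step 7 deliver 1→3: 3={back,v=1,log=w}
step 8 deliver 3→1: —
step 9 deliver 1→4: 4={back,v=1,log=w}
step 10 deliver 4→1: 1={prim,v=1,log=w}
step 11 deliver 1→2: 2={back,v=1,log=w}
step 12 deliver 2→1: —
step 13 deliver 1→0: 0={back,v=1,log=w}
step 14 deliver 0→1: —
step 15 timeout(1): 1={back,v=2,log=w}
step 16 deliver 1→4: 4={back,v=2,log=w}
step 17 deliver 4→1: —
step 18 timeout(3): 3={back,v=2,log=w}
step 19 deliver 3→1: —

2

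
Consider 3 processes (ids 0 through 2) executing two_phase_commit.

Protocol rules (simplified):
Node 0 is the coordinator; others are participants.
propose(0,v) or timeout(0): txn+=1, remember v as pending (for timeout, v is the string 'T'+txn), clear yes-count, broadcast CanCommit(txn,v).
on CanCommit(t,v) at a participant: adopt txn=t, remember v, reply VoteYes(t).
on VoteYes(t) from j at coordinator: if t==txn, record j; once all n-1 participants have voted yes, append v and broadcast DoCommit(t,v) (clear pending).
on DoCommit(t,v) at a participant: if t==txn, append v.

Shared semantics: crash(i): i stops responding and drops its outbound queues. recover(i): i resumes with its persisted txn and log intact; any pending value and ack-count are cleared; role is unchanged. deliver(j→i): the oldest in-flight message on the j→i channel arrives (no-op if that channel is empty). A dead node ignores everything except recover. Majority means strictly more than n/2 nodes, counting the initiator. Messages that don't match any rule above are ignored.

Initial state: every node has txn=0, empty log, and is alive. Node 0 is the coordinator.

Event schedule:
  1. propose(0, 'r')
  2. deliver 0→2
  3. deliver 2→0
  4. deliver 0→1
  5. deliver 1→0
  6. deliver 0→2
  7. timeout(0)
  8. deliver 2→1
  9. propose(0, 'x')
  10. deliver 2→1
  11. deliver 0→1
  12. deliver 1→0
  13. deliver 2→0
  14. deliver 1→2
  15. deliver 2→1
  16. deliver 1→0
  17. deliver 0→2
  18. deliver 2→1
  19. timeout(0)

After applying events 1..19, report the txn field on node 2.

e1 propose(0,'r'): 0[coor,t=1,-]
e2 deliver 0→2: 2[part,t=1,-]
e3 deliver 2→0: ·
e4 deliver 0→1: 1[part,t=1,-]
e5 deliver 1→0: 0[coor,t=1,r]
e6 deliver 0→2: 2[part,t=1,r]
e7 timeout(0): 0[coor,t=2,r]
e8 deliver 2→1: ·
e9 propose(0,'x'): 0[coor,t=3,r]
e10 deliver 2→1: ·
e11 deliver 0→1: 1[part,t=1,r]
e12 deliver 1→0: ·
e13 deliver 2→0: ·
e14 deliver 1→2: ·
e15 deliver 2→1: ·
e16 deliver 1→0: ·
e17 deliver 0→2: 2[part,t=2,r]
e18 deliver 2→1: ·
e19 timeout(0): 0[coor,t=4,r]

2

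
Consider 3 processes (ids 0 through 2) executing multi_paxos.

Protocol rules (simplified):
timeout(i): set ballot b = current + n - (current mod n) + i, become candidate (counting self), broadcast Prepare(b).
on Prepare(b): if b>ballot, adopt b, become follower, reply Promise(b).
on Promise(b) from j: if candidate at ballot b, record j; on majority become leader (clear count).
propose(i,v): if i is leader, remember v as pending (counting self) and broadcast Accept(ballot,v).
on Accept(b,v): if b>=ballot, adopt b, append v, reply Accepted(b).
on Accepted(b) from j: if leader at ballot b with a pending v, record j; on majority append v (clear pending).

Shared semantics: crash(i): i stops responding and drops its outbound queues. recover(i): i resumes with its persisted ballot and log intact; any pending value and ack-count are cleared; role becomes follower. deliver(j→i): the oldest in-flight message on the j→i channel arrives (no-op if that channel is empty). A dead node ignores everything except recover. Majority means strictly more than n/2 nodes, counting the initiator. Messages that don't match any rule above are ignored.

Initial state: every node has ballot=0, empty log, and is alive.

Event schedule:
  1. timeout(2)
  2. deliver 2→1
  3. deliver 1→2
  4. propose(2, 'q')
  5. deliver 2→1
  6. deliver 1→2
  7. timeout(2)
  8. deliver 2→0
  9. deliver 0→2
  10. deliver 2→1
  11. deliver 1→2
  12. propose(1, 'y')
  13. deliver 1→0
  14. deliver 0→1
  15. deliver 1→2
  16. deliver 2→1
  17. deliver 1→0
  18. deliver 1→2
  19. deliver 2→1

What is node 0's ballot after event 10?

1. timeout(2):  <2:cand b5 ->
2. deliver 2→1:  <1:foll b5 ->
3. deliver 1→2:  <2:lead b5 ->
4. propose(2,'q'):  nop
5. deliver 2→1:  <1:foll b5 q>
6. deliver 1→2:  <2:lead b5 q>
7. timeout(2):  <2:cand b8 q>
8. deliver 2→0:  <0:foll b5 ->
9. deliver 0→2:  nop
10. deliver 2→1:  <1:foll b8 q>

5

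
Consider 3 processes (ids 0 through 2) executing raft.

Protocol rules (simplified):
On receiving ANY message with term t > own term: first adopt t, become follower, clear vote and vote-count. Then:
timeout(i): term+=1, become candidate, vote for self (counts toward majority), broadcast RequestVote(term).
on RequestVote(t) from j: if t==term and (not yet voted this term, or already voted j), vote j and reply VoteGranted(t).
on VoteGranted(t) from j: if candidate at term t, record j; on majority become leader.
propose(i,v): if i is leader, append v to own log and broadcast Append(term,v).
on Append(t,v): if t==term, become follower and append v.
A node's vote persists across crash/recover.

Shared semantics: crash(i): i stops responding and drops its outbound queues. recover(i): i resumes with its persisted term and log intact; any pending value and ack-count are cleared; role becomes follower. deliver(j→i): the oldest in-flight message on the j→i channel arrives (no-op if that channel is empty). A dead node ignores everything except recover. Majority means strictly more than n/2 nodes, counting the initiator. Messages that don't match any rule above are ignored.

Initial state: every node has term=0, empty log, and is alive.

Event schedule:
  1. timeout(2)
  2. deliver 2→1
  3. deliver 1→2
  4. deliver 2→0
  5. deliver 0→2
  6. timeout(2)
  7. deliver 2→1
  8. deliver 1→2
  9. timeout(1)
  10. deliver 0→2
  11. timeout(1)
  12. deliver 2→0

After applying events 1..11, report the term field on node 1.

4

after 1 — timeout(2): n2:cand/t1/[-]
after 2 — deliver 2→1: n1:foll/t1/[-]
after 3 — deliver 1→2: n2:lead/t1/[-]
after 4 — deliver 2→0: n0:foll/t1/[-]
after 5 — deliver 0→2: ·
after 6 — timeout(2): n2:cand/t2/[-]
after 7 — deliver 2→1: n1:foll/t2/[-]
after 8 — deliver 1→2: n2:lead/t2/[-]
after 9 — timeout(1): n1:cand/t3/[-]
after 10 — deliver 0→2: ·
after 11 — timeout(1): n1:cand/t4/[-]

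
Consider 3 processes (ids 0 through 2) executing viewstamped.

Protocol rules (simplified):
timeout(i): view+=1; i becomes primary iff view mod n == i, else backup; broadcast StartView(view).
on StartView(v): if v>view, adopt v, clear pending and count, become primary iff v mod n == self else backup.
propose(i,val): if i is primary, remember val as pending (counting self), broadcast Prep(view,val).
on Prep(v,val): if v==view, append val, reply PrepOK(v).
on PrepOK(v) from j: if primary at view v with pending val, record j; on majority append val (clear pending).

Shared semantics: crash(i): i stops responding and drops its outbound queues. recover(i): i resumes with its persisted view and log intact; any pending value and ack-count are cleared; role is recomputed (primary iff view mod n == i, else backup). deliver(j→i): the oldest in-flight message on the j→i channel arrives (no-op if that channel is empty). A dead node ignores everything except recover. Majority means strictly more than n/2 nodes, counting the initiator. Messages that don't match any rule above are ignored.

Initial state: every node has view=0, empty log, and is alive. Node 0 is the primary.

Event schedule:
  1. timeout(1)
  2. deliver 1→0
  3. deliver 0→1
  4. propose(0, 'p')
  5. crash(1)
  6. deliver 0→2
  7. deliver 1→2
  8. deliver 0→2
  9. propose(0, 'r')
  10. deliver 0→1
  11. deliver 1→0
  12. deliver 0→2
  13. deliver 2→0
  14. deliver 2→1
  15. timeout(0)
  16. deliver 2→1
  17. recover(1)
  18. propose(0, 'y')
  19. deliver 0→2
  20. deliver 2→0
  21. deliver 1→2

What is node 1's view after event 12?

e1 timeout(1): 1[prim,v=1,-]
e2 deliver 1→0: 0[back,v=1,-]
e3 deliver 0→1: ·
e4 propose(0,'p'): ·
e5 crash(1): 1[✗prim,v=1,-]
e6 deliver 0→2: ·
e7 deliver 1→2: ·
e8 deliver 0→2: ·
e9 propose(0,'r'): ·
e10 deliver 0→1: ·
e11 deliver 1→0: ·
e12 deliver 0→2: ·

1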